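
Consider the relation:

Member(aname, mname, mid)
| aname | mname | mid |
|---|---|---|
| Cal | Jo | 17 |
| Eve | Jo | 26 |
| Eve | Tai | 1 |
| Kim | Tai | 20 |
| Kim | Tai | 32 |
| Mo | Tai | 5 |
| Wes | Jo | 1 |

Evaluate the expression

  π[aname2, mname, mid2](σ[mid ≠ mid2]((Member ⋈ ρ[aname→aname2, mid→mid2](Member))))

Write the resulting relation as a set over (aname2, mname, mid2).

ρ[aname→aname2, mid→mid2]: schema becomes (aname2, mname, mid2); tuples unchanged.
Member ⋈ ρ[aname→aname2, mid→mid2](Member) (natural join on mname): {(Cal, Jo, 17, Cal, 17), (Cal, Jo, 17, Eve, 26), (Cal, Jo, 17, Wes, 1), (Eve, Jo, 26, Cal, 17), (Eve, Jo, 26, Eve, 26), (Eve, Jo, 26, Wes, 1), (Eve, Tai, 1, Eve, 1), (Eve, Tai, 1, Kim, 20), (Eve, Tai, 1, Kim, 32), (Eve, Tai, 1, Mo, 5), (Kim, Tai, 20, Eve, 1), (Kim, Tai, 20, Kim, 20), (Kim, Tai, 20, Kim, 32), (Kim, Tai, 20, Mo, 5), (Kim, Tai, 32, Eve, 1), (Kim, Tai, 32, Kim, 20), (Kim, Tai, 32, Kim, 32), (Kim, Tai, 32, Mo, 5), (Mo, Tai, 5, Eve, 1), (Mo, Tai, 5, Kim, 20), (Mo, Tai, 5, Kim, 32), (Mo, Tai, 5, Mo, 5), (Wes, Jo, 1, Cal, 17), (Wes, Jo, 1, Eve, 26), (Wes, Jo, 1, Wes, 1)}
Filtering on mid ≠ mid2 leaves {(Cal, Jo, 17, Eve, 26), (Cal, Jo, 17, Wes, 1), (Eve, Jo, 26, Cal, 17), (Eve, Jo, 26, Wes, 1), (Eve, Tai, 1, Kim, 20), (Eve, Tai, 1, Kim, 32), (Eve, Tai, 1, Mo, 5), (Kim, Tai, 20, Eve, 1), (Kim, Tai, 20, Kim, 32), (Kim, Tai, 20, Mo, 5), (Kim, Tai, 32, Eve, 1), (Kim, Tai, 32, Kim, 20), (Kim, Tai, 32, Mo, 5), (Mo, Tai, 5, Eve, 1), (Mo, Tai, 5, Kim, 20), (Mo, Tai, 5, Kim, 32), (Wes, Jo, 1, Cal, 17), (Wes, Jo, 1, Eve, 26)}.
π_{aname2, mname, mid2} gives {(Cal, Jo, 17), (Eve, Jo, 26), (Eve, Tai, 1), (Kim, Tai, 20), (Kim, Tai, 32), (Mo, Tai, 5), (Wes, Jo, 1)} (11 duplicate(s) eliminated).

{(Cal, Jo, 17), (Eve, Jo, 26), (Eve, Tai, 1), (Kim, Tai, 20), (Kim, Tai, 32), (Mo, Tai, 5), (Wes, Jo, 1)}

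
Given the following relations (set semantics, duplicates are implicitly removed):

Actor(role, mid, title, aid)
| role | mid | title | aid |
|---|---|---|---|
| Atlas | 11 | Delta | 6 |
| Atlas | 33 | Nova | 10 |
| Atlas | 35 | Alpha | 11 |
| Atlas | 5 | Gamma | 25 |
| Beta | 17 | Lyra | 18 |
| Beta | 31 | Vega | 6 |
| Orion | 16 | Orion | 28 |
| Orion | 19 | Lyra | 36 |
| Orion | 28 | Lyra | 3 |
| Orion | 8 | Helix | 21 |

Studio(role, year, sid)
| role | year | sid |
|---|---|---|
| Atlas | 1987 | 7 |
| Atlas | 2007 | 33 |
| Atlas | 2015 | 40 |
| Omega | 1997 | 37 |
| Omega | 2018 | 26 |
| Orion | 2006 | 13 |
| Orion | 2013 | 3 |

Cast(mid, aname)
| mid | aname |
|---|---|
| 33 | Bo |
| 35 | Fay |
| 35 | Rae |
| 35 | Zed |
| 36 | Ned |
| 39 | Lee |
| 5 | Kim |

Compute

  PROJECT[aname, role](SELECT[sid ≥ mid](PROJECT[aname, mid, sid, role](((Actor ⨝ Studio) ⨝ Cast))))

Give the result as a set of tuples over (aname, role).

{(Bo, Atlas), (Fay, Atlas), (Kim, Atlas), (Rae, Atlas), (Zed, Atlas)}

Actor ⋈ Studio (natural join on role): {(Atlas, 11, Delta, 6, 1987, 7), (Atlas, 11, Delta, 6, 2007, 33), (Atlas, 11, Delta, 6, 2015, 40), (Atlas, 33, Nova, 10, 1987, 7), (Atlas, 33, Nova, 10, 2007, 33), (Atlas, 33, Nova, 10, 2015, 40), (Atlas, 35, Alpha, 11, 1987, 7), (Atlas, 35, Alpha, 11, 2007, 33), (Atlas, 35, Alpha, 11, 2015, 40), (Atlas, 5, Gamma, 25, 1987, 7), (Atlas, 5, Gamma, 25, 2007, 33), (Atlas, 5, Gamma, 25, 2015, 40), (Orion, 16, Orion, 28, 2006, 13), (Orion, 16, Orion, 28, 2013, 3), (Orion, 19, Lyra, 36, 2006, 13), (Orion, 19, Lyra, 36, 2013, 3), (Orion, 28, Lyra, 3, 2006, 13), (Orion, 28, Lyra, 3, 2013, 3), (Orion, 8, Helix, 21, 2006, 13), (Orion, 8, Helix, 21, 2013, 3)}
(Actor ⨝ Studio) ⋈ Cast (natural join on mid): {(Atlas, 33, Nova, 10, 1987, 7, Bo), (Atlas, 33, Nova, 10, 2007, 33, Bo), (Atlas, 33, Nova, 10, 2015, 40, Bo), (Atlas, 35, Alpha, 11, 1987, 7, Fay), (Atlas, 35, Alpha, 11, 1987, 7, Rae), (Atlas, 35, Alpha, 11, 1987, 7, Zed), (Atlas, 35, Alpha, 11, 2007, 33, Fay), (Atlas, 35, Alpha, 11, 2007, 33, Rae), (Atlas, 35, Alpha, 11, 2007, 33, Zed), (Atlas, 35, Alpha, 11, 2015, 40, Fay), (Atlas, 35, Alpha, 11, 2015, 40, Rae), (Atlas, 35, Alpha, 11, 2015, 40, Zed), (Atlas, 5, Gamma, 25, 1987, 7, Kim), (Atlas, 5, Gamma, 25, 2007, 33, Kim), (Atlas, 5, Gamma, 25, 2015, 40, Kim)}
π_{aname, mid, sid, role} gives {(Bo, 33, 33, Atlas), (Bo, 33, 40, Atlas), (Bo, 33, 7, Atlas), (Fay, 35, 33, Atlas), (Fay, 35, 40, Atlas), (Fay, 35, 7, Atlas), (Kim, 5, 33, Atlas), (Kim, 5, 40, Atlas), (Kim, 5, 7, Atlas), (Rae, 35, 33, Atlas), (Rae, 35, 40, Atlas), (Rae, 35, 7, Atlas), (Zed, 35, 33, Atlas), (Zed, 35, 40, Atlas), (Zed, 35, 7, Atlas)}.
Filtering on sid ≥ mid leaves {(Bo, 33, 33, Atlas), (Bo, 33, 40, Atlas), (Fay, 35, 40, Atlas), (Kim, 5, 33, Atlas), (Kim, 5, 40, Atlas), (Kim, 5, 7, Atlas), (Rae, 35, 40, Atlas), (Zed, 35, 40, Atlas)}.
π_{aname, role} gives {(Bo, Atlas), (Fay, Atlas), (Kim, Atlas), (Rae, Atlas), (Zed, Atlas)} (3 duplicate(s) eliminated).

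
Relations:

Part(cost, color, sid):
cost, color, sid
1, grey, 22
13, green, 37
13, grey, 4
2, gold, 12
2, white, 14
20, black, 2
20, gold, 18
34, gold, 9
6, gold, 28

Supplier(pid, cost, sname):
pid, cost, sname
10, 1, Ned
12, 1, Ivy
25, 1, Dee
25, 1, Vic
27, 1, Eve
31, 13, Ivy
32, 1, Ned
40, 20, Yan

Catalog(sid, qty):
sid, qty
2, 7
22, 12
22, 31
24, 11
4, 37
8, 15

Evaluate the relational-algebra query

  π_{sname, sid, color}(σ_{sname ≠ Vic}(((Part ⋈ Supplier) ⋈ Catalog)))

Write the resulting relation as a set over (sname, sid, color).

Natural join on cost: {(1, grey, 22, 10, Ned), (1, grey, 22, 12, Ivy), (1, grey, 22, 25, Dee), (1, grey, 22, 25, Vic), (1, grey, 22, 27, Eve), (1, grey, 22, 32, Ned), (13, green, 37, 31, Ivy), (13, grey, 4, 31, Ivy), (20, black, 2, 40, Yan), (20, gold, 18, 40, Yan)}
Natural join on sid: {(1, grey, 22, 10, Ned, 12), (1, grey, 22, 10, Ned, 31), (1, grey, 22, 12, Ivy, 12), (1, grey, 22, 12, Ivy, 31), (1, grey, 22, 25, Dee, 12), (1, grey, 22, 25, Dee, 31), (1, grey, 22, 25, Vic, 12), (1, grey, 22, 25, Vic, 31), (1, grey, 22, 27, Eve, 12), (1, grey, 22, 27, Eve, 31), (1, grey, 22, 32, Ned, 12), (1, grey, 22, 32, Ned, 31), (13, grey, 4, 31, Ivy, 37), (20, black, 2, 40, Yan, 7)}
Filtering on sname ≠ Vic leaves {(1, grey, 22, 10, Ned, 12), (1, grey, 22, 10, Ned, 31), (1, grey, 22, 12, Ivy, 12), (1, grey, 22, 12, Ivy, 31), (1, grey, 22, 25, Dee, 12), (1, grey, 22, 25, Dee, 31), (1, grey, 22, 27, Eve, 12), (1, grey, 22, 27, Eve, 31), (1, grey, 22, 32, Ned, 12), (1, grey, 22, 32, Ned, 31), (13, grey, 4, 31, Ivy, 37), (20, black, 2, 40, Yan, 7)}.
Projecting to sname, sid, color (6 duplicate(s) eliminated): {(Dee, 22, grey), (Eve, 22, grey), (Ivy, 22, grey), (Ivy, 4, grey), (Ned, 22, grey), (Yan, 2, black)}

{(Dee, 22, grey), (Eve, 22, grey), (Ivy, 22, grey), (Ivy, 4, grey), (Ned, 22, grey), (Yan, 2, black)}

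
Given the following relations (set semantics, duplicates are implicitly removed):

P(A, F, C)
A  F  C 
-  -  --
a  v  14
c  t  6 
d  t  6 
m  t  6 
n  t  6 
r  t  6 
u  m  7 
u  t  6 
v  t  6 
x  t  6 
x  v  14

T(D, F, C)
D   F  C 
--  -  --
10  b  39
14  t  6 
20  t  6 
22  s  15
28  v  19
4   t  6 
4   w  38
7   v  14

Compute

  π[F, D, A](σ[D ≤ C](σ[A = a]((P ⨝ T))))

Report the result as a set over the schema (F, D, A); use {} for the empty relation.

P ⋈ T (natural join on F, C): {(a, v, 14, 7), (c, t, 6, 14), (c, t, 6, 20), (c, t, 6, 4), (d, t, 6, 14), (d, t, 6, 20), (d, t, 6, 4), (m, t, 6, 14), (m, t, 6, 20), (m, t, 6, 4), (n, t, 6, 14), (n, t, 6, 20), (n, t, 6, 4), (r, t, 6, 14), (r, t, 6, 20), (r, t, 6, 4), (u, t, 6, 14), (u, t, 6, 20), (u, t, 6, 4), (v, t, 6, 14), (v, t, 6, 20), (v, t, 6, 4), (x, t, 6, 14), (x, t, 6, 20), (x, t, 6, 4), (x, v, 14, 7)}
Selection A = a: {(a, v, 14, 7)}
Selection D ≤ C: {(a, v, 14, 7)}
Projecting to F, D, A: {(v, 7, a)}

{(v, 7, a)}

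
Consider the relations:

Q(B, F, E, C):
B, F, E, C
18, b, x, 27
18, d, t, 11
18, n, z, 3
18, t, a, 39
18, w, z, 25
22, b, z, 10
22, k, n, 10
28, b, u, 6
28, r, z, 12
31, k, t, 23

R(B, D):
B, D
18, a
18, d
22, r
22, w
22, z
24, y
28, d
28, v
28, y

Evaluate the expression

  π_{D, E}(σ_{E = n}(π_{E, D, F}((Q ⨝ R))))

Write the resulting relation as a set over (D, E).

Joining Q and R on B yields {(18, b, x, 27, a), (18, b, x, 27, d), (18, d, t, 11, a), (18, d, t, 11, d), (18, n, z, 3, a), (18, n, z, 3, d), (18, t, a, 39, a), (18, t, a, 39, d), (18, w, z, 25, a), (18, w, z, 25, d), (22, b, z, 10, r), (22, b, z, 10, w), (22, b, z, 10, z), (22, k, n, 10, r), (22, k, n, 10, w), (22, k, n, 10, z), (28, b, u, 6, d), (28, b, u, 6, v), (28, b, u, 6, y), (28, r, z, 12, d), (28, r, z, 12, v), (28, r, z, 12, y)}.
Projecting to E, D, F: {(a, a, t), (a, d, t), (n, r, k), (n, w, k), (n, z, k), (t, a, d), (t, d, d), (u, d, b), (u, v, b), (u, y, b), (x, a, b), (x, d, b), (z, a, n), (z, a, w), (z, d, n), (z, d, r), (z, d, w), (z, r, b), (z, v, r), (z, w, b), (z, y, r), (z, z, b)}
Apply σ_{E = n}; surviving tuples: {(n, r, k), (n, w, k), (n, z, k)}
Projecting to D, E: {(r, n), (w, n), (z, n)}

{(r, n), (w, n), (z, n)}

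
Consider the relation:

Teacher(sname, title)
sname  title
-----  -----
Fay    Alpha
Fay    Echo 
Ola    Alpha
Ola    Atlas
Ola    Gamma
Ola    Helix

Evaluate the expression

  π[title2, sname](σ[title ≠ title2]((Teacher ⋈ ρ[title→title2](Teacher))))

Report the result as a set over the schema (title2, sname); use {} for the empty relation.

ρ[title→title2]: schema becomes (sname, title2); tuples unchanged.
Teacher ⋈ ρ[title→title2](Teacher) (natural join on sname): {(Fay, Alpha, Alpha), (Fay, Alpha, Echo), (Fay, Echo, Alpha), (Fay, Echo, Echo), (Ola, Alpha, Alpha), (Ola, Alpha, Atlas), (Ola, Alpha, Gamma), (Ola, Alpha, Helix), (Ola, Atlas, Alpha), (Ola, Atlas, Atlas), (Ola, Atlas, Gamma), (Ola, Atlas, Helix), (Ola, Gamma, Alpha), (Ola, Gamma, Atlas), (Ola, Gamma, Gamma), (Ola, Gamma, Helix), (Ola, Helix, Alpha), (Ola, Helix, Atlas), (Ola, Helix, Gamma), (Ola, Helix, Helix)}
Apply σ_{title ≠ title2}; surviving tuples: {(Fay, Alpha, Echo), (Fay, Echo, Alpha), (Ola, Alpha, Atlas), (Ola, Alpha, Gamma), (Ola, Alpha, Helix), (Ola, Atlas, Alpha), (Ola, Atlas, Gamma), (Ola, Atlas, Helix), (Ola, Gamma, Alpha), (Ola, Gamma, Atlas), (Ola, Gamma, Helix), (Ola, Helix, Alpha), (Ola, Helix, Atlas), (Ola, Helix, Gamma)}
Projecting to title2, sname (8 duplicate(s) eliminated): {(Alpha, Fay), (Alpha, Ola), (Atlas, Ola), (Echo, Fay), (Gamma, Ola), (Helix, Ola)}

{(Alpha, Fay), (Alpha, Ola), (Atlas, Ola), (Echo, Fay), (Gamma, Ola), (Helix, Ola)}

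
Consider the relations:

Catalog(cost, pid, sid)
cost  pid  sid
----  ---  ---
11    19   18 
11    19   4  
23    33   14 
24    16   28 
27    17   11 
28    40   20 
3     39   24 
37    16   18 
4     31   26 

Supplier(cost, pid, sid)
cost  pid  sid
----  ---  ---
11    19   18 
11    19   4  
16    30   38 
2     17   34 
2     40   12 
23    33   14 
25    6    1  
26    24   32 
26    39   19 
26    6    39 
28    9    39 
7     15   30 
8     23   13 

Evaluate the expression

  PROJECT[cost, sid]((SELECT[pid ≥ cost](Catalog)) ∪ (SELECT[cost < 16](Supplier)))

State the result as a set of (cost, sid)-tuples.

{(11, 18), (11, 4), (2, 12), (2, 34), (23, 14), (28, 20), (3, 24), (4, 26), (7, 30), (8, 13)}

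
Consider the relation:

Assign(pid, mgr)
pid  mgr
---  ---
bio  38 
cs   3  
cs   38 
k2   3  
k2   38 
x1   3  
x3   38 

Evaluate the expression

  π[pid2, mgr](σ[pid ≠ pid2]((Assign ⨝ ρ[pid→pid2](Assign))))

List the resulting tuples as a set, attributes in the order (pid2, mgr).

ρ[pid→pid2]: schema becomes (pid2, mgr); tuples unchanged.
Assign ⋈ ρ[pid→pid2](Assign) (natural join on mgr): {(bio, 38, bio), (bio, 38, cs), (bio, 38, k2), (bio, 38, x3), (cs, 3, cs), (cs, 3, k2), (cs, 3, x1), (cs, 38, bio), (cs, 38, cs), (cs, 38, k2), (cs, 38, x3), (k2, 3, cs), (k2, 3, k2), (k2, 3, x1), (k2, 38, bio), (k2, 38, cs), (k2, 38, k2), (k2, 38, x3), (x1, 3, cs), (x1, 3, k2), (x1, 3, x1), (x3, 38, bio), (x3, 38, cs), (x3, 38, k2), (x3, 38, x3)}
Filtering on pid ≠ pid2 leaves {(bio, 38, cs), (bio, 38, k2), (bio, 38, x3), (cs, 3, k2), (cs, 3, x1), (cs, 38, bio), (cs, 38, k2), (cs, 38, x3), (k2, 3, cs), (k2, 3, x1), (k2, 38, bio), (k2, 38, cs), (k2, 38, x3), (x1, 3, cs), (x1, 3, k2), (x3, 38, bio), (x3, 38, cs), (x3, 38, k2)}.
Projecting to pid2, mgr (11 duplicate(s) eliminated): {(bio, 38), (cs, 3), (cs, 38), (k2, 3), (k2, 38), (x1, 3), (x3, 38)}

{(bio, 38), (cs, 3), (cs, 38), (k2, 3), (k2, 38), (x1, 3), (x3, 38)}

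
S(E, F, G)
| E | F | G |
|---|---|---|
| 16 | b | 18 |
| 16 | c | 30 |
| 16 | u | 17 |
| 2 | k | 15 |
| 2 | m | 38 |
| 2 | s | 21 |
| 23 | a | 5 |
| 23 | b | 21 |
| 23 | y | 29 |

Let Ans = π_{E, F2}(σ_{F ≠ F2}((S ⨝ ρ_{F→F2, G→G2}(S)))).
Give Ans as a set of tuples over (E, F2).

ρ[F→F2, G→G2]: schema becomes (E, F2, G2); tuples unchanged.
Natural join on E: {(16, b, 18, b, 18), (16, b, 18, c, 30), (16, b, 18, u, 17), (16, c, 30, b, 18), (16, c, 30, c, 30), (16, c, 30, u, 17), (16, u, 17, b, 18), (16, u, 17, c, 30), (16, u, 17, u, 17), (2, k, 15, k, 15), (2, k, 15, m, 38), (2, k, 15, s, 21), (2, m, 38, k, 15), (2, m, 38, m, 38), (2, m, 38, s, 21), (2, s, 21, k, 15), (2, s, 21, m, 38), (2, s, 21, s, 21), (23, a, 5, a, 5), (23, a, 5, b, 21), (23, a, 5, y, 29), (23, b, 21, a, 5), (23, b, 21, b, 21), (23, b, 21, y, 29), (23, y, 29, a, 5), (23, y, 29, b, 21), (23, y, 29, y, 29)}
Filtering on F ≠ F2 leaves {(16, b, 18, c, 30), (16, b, 18, u, 17), (16, c, 30, b, 18), (16, c, 30, u, 17), (16, u, 17, b, 18), (16, u, 17, c, 30), (2, k, 15, m, 38), (2, k, 15, s, 21), (2, m, 38, k, 15), (2, m, 38, s, 21), (2, s, 21, k, 15), (2, s, 21, m, 38), (23, a, 5, b, 21), (23, a, 5, y, 29), (23, b, 21, a, 5), (23, b, 21, y, 29), (23, y, 29, a, 5), (23, y, 29, b, 21)}.
π[E, F2]: project onto (E, F2) (9 duplicate(s) eliminated) → {(16, b), (16, c), (16, u), (2, k), (2, m), (2, s), (23, a), (23, b), (23, y)}

{(16, b), (16, c), (16, u), (2, k), (2, m), (2, s), (23, a), (23, b), (23, y)}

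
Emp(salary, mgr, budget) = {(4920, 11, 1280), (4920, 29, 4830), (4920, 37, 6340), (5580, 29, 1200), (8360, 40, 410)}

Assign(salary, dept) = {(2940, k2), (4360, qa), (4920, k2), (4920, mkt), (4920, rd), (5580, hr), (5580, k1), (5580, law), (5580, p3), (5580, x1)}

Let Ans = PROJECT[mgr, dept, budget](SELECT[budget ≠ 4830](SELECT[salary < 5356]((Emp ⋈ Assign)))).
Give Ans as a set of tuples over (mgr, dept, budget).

{(11, k2, 1280), (11, mkt, 1280), (11, rd, 1280), (37, k2, 6340), (37, mkt, 6340), (37, rd, 6340)}

Joining Emp and Assign on salary yields {(4920, 11, 1280, k2), (4920, 11, 1280, mkt), (4920, 11, 1280, rd), (4920, 29, 4830, k2), (4920, 29, 4830, mkt), (4920, 29, 4830, rd), (4920, 37, 6340, k2), (4920, 37, 6340, mkt), (4920, 37, 6340, rd), (5580, 29, 1200, hr), (5580, 29, 1200, k1), (5580, 29, 1200, law), (5580, 29, 1200, p3), (5580, 29, 1200, x1)}.
Apply σ_{salary < 5356}; surviving tuples: {(4920, 11, 1280, k2), (4920, 11, 1280, mkt), (4920, 11, 1280, rd), (4920, 29, 4830, k2), (4920, 29, 4830, mkt), (4920, 29, 4830, rd), (4920, 37, 6340, k2), (4920, 37, 6340, mkt), (4920, 37, 6340, rd)}
Apply σ_{budget ≠ 4830}; surviving tuples: {(4920, 11, 1280, k2), (4920, 11, 1280, mkt), (4920, 11, 1280, rd), (4920, 37, 6340, k2), (4920, 37, 6340, mkt), (4920, 37, 6340, rd)}
π[mgr, dept, budget]: project onto (mgr, dept, budget) → {(11, k2, 1280), (11, mkt, 1280), (11, rd, 1280), (37, k2, 6340), (37, mkt, 6340), (37, rd, 6340)}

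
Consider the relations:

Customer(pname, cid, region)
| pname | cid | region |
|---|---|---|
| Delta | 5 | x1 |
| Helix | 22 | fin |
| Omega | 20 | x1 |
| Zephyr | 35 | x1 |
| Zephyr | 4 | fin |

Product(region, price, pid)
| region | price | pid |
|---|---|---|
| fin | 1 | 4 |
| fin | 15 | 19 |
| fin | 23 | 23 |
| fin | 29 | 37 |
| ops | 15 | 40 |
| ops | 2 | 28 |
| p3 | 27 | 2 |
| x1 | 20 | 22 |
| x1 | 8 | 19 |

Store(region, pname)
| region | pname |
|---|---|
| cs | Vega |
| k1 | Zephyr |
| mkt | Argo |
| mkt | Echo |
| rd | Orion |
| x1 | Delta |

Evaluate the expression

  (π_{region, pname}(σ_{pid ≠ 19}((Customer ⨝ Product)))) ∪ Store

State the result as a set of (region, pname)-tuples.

Joining Customer and Product on region yields {(Delta, 5, x1, 20, 22), (Delta, 5, x1, 8, 19), (Helix, 22, fin, 1, 4), (Helix, 22, fin, 15, 19), (Helix, 22, fin, 23, 23), (Helix, 22, fin, 29, 37), (Omega, 20, x1, 20, 22), (Omega, 20, x1, 8, 19), (Zephyr, 35, x1, 20, 22), (Zephyr, 35, x1, 8, 19), (Zephyr, 4, fin, 1, 4), (Zephyr, 4, fin, 15, 19), (Zephyr, 4, fin, 23, 23), (Zephyr, 4, fin, 29, 37)}.
σ[pid ≠ 19]: keep tuples satisfying pid ≠ 19 → {(Delta, 5, x1, 20, 22), (Helix, 22, fin, 1, 4), (Helix, 22, fin, 23, 23), (Helix, 22, fin, 29, 37), (Omega, 20, x1, 20, 22), (Zephyr, 35, x1, 20, 22), (Zephyr, 4, fin, 1, 4), (Zephyr, 4, fin, 23, 23), (Zephyr, 4, fin, 29, 37)}
π[region, pname]: project onto (region, pname) (4 duplicate(s) eliminated) → {(fin, Helix), (fin, Zephyr), (x1, Delta), (x1, Omega), (x1, Zephyr)}
Taking the union: {(cs, Vega), (fin, Helix), (fin, Zephyr), (k1, Zephyr), (mkt, Argo), (mkt, Echo), (rd, Orion), (x1, Delta), (x1, Omega), (x1, Zephyr)}

{(cs, Vega), (fin, Helix), (fin, Zephyr), (k1, Zephyr), (mkt, Argo), (mkt, Echo), (rd, Orion), (x1, Delta), (x1, Omega), (x1, Zephyr)}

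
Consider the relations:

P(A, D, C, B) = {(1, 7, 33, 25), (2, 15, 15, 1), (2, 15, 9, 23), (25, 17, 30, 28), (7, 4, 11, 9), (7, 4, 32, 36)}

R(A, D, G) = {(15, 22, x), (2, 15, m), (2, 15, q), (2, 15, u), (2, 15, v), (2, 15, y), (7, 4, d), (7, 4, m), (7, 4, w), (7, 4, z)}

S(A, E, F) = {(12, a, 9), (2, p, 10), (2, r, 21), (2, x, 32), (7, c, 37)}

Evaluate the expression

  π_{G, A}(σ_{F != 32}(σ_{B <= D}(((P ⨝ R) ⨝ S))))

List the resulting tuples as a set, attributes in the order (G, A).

{(m, 2), (q, 2), (u, 2), (v, 2), (y, 2)}

P ⋈ R (natural join on A, D): {(2, 15, 15, 1, m), (2, 15, 15, 1, q), (2, 15, 15, 1, u), (2, 15, 15, 1, v), (2, 15, 15, 1, y), (2, 15, 9, 23, m), (2, 15, 9, 23, q), (2, 15, 9, 23, u), (2, 15, 9, 23, v), (2, 15, 9, 23, y), (7, 4, 11, 9, d), (7, 4, 11, 9, m), (7, 4, 11, 9, w), (7, 4, 11, 9, z), (7, 4, 32, 36, d), (7, 4, 32, 36, m), (7, 4, 32, 36, w), (7, 4, 32, 36, z)}
(P ⨝ R) ⋈ S (natural join on A): {(2, 15, 15, 1, m, p, 10), (2, 15, 15, 1, m, r, 21), (2, 15, 15, 1, m, x, 32), (2, 15, 15, 1, q, p, 10), (2, 15, 15, 1, q, r, 21), (2, 15, 15, 1, q, x, 32), (2, 15, 15, 1, u, p, 10), (2, 15, 15, 1, u, r, 21), (2, 15, 15, 1, u, x, 32), (2, 15, 15, 1, v, p, 10), (2, 15, 15, 1, v, r, 21), (2, 15, 15, 1, v, x, 32), (2, 15, 15, 1, y, p, 10), (2, 15, 15, 1, y, r, 21), (2, 15, 15, 1, y, x, 32), (2, 15, 9, 23, m, p, 10), (2, 15, 9, 23, m, r, 21), (2, 15, 9, 23, m, x, 32), (2, 15, 9, 23, q, p, 10), (2, 15, 9, 23, q, r, 21), (2, 15, 9, 23, q, x, 32), (2, 15, 9, 23, u, p, 10), (2, 15, 9, 23, u, r, 21), (2, 15, 9, 23, u, x, 32), (2, 15, 9, 23, v, p, 10), (2, 15, 9, 23, v, r, 21), (2, 15, 9, 23, v, x, 32), (2, 15, 9, 23, y, p, 10), (2, 15, 9, 23, y, r, 21), (2, 15, 9, 23, y, x, 32), (7, 4, 11, 9, d, c, 37), (7, 4, 11, 9, m, c, 37), (7, 4, 11, 9, w, c, 37), (7, 4, 11, 9, z, c, 37), (7, 4, 32, 36, d, c, 37), (7, 4, 32, 36, m, c, 37), (7, 4, 32, 36, w, c, 37), (7, 4, 32, 36, z, c, 37)}
Filtering on B <= D leaves {(2, 15, 15, 1, m, p, 10), (2, 15, 15, 1, m, r, 21), (2, 15, 15, 1, m, x, 32), (2, 15, 15, 1, q, p, 10), (2, 15, 15, 1, q, r, 21), (2, 15, 15, 1, q, x, 32), (2, 15, 15, 1, u, p, 10), (2, 15, 15, 1, u, r, 21), (2, 15, 15, 1, u, x, 32), (2, 15, 15, 1, v, p, 10), (2, 15, 15, 1, v, r, 21), (2, 15, 15, 1, v, x, 32), (2, 15, 15, 1, y, p, 10), (2, 15, 15, 1, y, r, 21), (2, 15, 15, 1, y, x, 32)}.
Filtering on F != 32 leaves {(2, 15, 15, 1, m, p, 10), (2, 15, 15, 1, m, r, 21), (2, 15, 15, 1, q, p, 10), (2, 15, 15, 1, q, r, 21), (2, 15, 15, 1, u, p, 10), (2, 15, 15, 1, u, r, 21), (2, 15, 15, 1, v, p, 10), (2, 15, 15, 1, v, r, 21), (2, 15, 15, 1, y, p, 10), (2, 15, 15, 1, y, r, 21)}.
π[G, A]: project onto (G, A) (5 duplicate(s) eliminated) → {(m, 2), (q, 2), (u, 2), (v, 2), (y, 2)}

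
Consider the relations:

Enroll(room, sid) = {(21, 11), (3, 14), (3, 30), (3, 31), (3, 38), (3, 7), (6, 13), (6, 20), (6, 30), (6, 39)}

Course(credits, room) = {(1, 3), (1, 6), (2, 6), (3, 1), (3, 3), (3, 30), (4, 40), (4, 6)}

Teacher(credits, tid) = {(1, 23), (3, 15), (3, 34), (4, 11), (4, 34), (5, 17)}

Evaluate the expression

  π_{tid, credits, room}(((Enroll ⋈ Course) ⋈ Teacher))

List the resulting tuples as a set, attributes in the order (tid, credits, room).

Enroll ⋈ Course (natural join on room): {(3, 14, 1), (3, 14, 3), (3, 30, 1), (3, 30, 3), (3, 31, 1), (3, 31, 3), (3, 38, 1), (3, 38, 3), (3, 7, 1), (3, 7, 3), (6, 13, 1), (6, 13, 2), (6, 13, 4), (6, 20, 1), (6, 20, 2), (6, 20, 4), (6, 30, 1), (6, 30, 2), (6, 30, 4), (6, 39, 1), (6, 39, 2), (6, 39, 4)}
(Enroll ⋈ Course) ⋈ Teacher (natural join on credits): {(3, 14, 1, 23), (3, 14, 3, 15), (3, 14, 3, 34), (3, 30, 1, 23), (3, 30, 3, 15), (3, 30, 3, 34), (3, 31, 1, 23), (3, 31, 3, 15), (3, 31, 3, 34), (3, 38, 1, 23), (3, 38, 3, 15), (3, 38, 3, 34), (3, 7, 1, 23), (3, 7, 3, 15), (3, 7, 3, 34), (6, 13, 1, 23), (6, 13, 4, 11), (6, 13, 4, 34), (6, 20, 1, 23), (6, 20, 4, 11), (6, 20, 4, 34), (6, 30, 1, 23), (6, 30, 4, 11), (6, 30, 4, 34), (6, 39, 1, 23), (6, 39, 4, 11), (6, 39, 4, 34)}
π[tid, credits, room]: project onto (tid, credits, room) (21 duplicate(s) eliminated) → {(11, 4, 6), (15, 3, 3), (23, 1, 3), (23, 1, 6), (34, 3, 3), (34, 4, 6)}

{(11, 4, 6), (15, 3, 3), (23, 1, 3), (23, 1, 6), (34, 3, 3), (34, 4, 6)}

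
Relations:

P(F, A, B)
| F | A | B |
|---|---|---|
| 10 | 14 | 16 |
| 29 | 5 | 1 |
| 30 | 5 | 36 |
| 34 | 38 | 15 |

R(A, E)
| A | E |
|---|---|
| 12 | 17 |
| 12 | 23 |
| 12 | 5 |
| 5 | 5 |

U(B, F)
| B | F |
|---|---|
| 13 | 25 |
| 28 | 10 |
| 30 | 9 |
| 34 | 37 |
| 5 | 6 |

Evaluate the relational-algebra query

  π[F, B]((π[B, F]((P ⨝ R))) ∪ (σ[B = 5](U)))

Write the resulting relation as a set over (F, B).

P ⋈ R (natural join on A): {(29, 5, 1, 5), (30, 5, 36, 5)}
Keep only column(s) B, F: {(1, 29), (36, 30)}
Filtering on B = 5 leaves {(5, 6)}.
Union: {(1, 29), (36, 30)} with {(5, 6)} → {(1, 29), (36, 30), (5, 6)}
Keep only column(s) F, B: {(29, 1), (30, 36), (6, 5)}

{(29, 1), (30, 36), (6, 5)}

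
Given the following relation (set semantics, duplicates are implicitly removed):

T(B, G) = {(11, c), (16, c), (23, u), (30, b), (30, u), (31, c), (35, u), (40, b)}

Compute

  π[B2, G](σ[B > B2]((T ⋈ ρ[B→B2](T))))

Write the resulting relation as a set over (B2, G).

ρ[B→B2]: schema becomes (B2, G); tuples unchanged.
Joining T and ρ[B→B2](T) on G yields {(11, c, 11), (11, c, 16), (11, c, 31), (16, c, 11), (16, c, 16), (16, c, 31), (23, u, 23), (23, u, 30), (23, u, 35), (30, b, 30), (30, b, 40), (30, u, 23), (30, u, 30), (30, u, 35), (31, c, 11), (31, c, 16), (31, c, 31), (35, u, 23), (35, u, 30), (35, u, 35), (40, b, 30), (40, b, 40)}.
Apply σ_{B > B2}; surviving tuples: {(16, c, 11), (30, u, 23), (31, c, 11), (31, c, 16), (35, u, 23), (35, u, 30), (40, b, 30)}
π_{B2, G} gives {(11, c), (16, c), (23, u), (30, b), (30, u)} (2 duplicate(s) eliminated).

{(11, c), (16, c), (23, u), (30, b), (30, u)}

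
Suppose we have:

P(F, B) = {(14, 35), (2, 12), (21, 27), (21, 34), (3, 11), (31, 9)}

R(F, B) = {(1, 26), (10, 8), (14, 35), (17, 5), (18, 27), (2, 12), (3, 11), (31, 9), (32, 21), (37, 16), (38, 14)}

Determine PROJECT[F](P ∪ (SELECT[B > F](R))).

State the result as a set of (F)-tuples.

{1, 14, 18, 2, 21, 3, 31}

Apply σ_{B > F}; surviving tuples: {(1, 26), (14, 35), (18, 27), (2, 12), (3, 11)}
Taking the union: {(1, 26), (14, 35), (18, 27), (2, 12), (21, 27), (21, 34), (3, 11), (31, 9)}
π[F]: project onto (F) (1 duplicate(s) eliminated) → {1, 14, 18, 2, 21, 3, 31}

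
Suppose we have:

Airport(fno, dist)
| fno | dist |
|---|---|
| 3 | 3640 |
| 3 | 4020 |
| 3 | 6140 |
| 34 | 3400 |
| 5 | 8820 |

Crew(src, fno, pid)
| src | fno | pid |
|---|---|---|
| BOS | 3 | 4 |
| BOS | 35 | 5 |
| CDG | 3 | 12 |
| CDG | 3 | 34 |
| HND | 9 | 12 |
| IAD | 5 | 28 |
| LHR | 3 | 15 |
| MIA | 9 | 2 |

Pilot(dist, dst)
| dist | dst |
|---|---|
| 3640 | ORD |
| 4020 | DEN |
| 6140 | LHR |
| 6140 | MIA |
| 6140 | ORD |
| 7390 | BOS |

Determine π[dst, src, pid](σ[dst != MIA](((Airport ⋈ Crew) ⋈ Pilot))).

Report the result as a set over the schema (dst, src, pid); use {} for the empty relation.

{(DEN, BOS, 4), (DEN, CDG, 12), (DEN, CDG, 34), (DEN, LHR, 15), (LHR, BOS, 4), (LHR, CDG, 12), (LHR, CDG, 34), (LHR, LHR, 15), (ORD, BOS, 4), (ORD, CDG, 12), (ORD, CDG, 34), (ORD, LHR, 15)}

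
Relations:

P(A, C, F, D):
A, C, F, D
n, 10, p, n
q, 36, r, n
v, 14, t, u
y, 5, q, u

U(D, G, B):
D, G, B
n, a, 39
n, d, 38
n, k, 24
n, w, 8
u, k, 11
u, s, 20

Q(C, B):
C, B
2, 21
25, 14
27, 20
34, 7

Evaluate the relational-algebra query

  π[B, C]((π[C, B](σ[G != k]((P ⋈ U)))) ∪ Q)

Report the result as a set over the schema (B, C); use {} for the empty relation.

{(14, 25), (20, 14), (20, 27), (20, 5), (21, 2), (38, 10), (38, 36), (39, 10), (39, 36), (7, 34), (8, 10), (8, 36)}

P ⋈ U (natural join on D): {(n, 10, p, n, a, 39), (n, 10, p, n, d, 38), (n, 10, p, n, k, 24), (n, 10, p, n, w, 8), (q, 36, r, n, a, 39), (q, 36, r, n, d, 38), (q, 36, r, n, k, 24), (q, 36, r, n, w, 8), (v, 14, t, u, k, 11), (v, 14, t, u, s, 20), (y, 5, q, u, k, 11), (y, 5, q, u, s, 20)}
σ[G != k]: keep tuples satisfying G != k → {(n, 10, p, n, a, 39), (n, 10, p, n, d, 38), (n, 10, p, n, w, 8), (q, 36, r, n, a, 39), (q, 36, r, n, d, 38), (q, 36, r, n, w, 8), (v, 14, t, u, s, 20), (y, 5, q, u, s, 20)}
π_{C, B} gives {(10, 38), (10, 39), (10, 8), (14, 20), (36, 38), (36, 39), (36, 8), (5, 20)}.
Set union of the two operands is {(10, 38), (10, 39), (10, 8), (14, 20), (2, 21), (25, 14), (27, 20), (34, 7), (36, 38), (36, 39), (36, 8), (5, 20)}.
π_{B, C} gives {(14, 25), (20, 14), (20, 27), (20, 5), (21, 2), (38, 10), (38, 36), (39, 10), (39, 36), (7, 34), (8, 10), (8, 36)}.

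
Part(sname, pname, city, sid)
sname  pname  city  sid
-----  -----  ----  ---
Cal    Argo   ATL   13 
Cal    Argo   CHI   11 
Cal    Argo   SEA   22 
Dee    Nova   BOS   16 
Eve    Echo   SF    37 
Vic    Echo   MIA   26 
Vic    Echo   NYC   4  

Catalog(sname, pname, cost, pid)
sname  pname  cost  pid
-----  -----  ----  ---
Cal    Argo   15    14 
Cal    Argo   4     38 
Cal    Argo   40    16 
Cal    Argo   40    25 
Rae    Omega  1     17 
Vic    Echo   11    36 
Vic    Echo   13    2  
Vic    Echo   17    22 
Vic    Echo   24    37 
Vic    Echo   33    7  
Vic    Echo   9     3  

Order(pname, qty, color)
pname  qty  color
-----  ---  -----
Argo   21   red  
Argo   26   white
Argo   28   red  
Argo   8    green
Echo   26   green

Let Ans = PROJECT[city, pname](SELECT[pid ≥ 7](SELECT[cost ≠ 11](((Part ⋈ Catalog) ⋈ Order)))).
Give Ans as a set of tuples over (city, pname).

{(ATL, Argo), (CHI, Argo), (MIA, Echo), (NYC, Echo), (SEA, Argo)}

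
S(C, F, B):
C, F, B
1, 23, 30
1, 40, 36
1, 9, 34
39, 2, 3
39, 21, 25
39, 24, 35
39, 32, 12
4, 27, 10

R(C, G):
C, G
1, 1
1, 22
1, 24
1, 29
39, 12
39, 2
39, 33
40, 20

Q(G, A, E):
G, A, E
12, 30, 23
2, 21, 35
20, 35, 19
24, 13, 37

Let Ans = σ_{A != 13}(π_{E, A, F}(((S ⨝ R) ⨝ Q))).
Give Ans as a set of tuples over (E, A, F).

{(23, 30, 2), (23, 30, 21), (23, 30, 24), (23, 30, 32), (35, 21, 2), (35, 21, 21), (35, 21, 24), (35, 21, 32)}

Joining S and R on C yields {(1, 23, 30, 1), (1, 23, 30, 22), (1, 23, 30, 24), (1, 23, 30, 29), (1, 40, 36, 1), (1, 40, 36, 22), (1, 40, 36, 24), (1, 40, 36, 29), (1, 9, 34, 1), (1, 9, 34, 22), (1, 9, 34, 24), (1, 9, 34, 29), (39, 2, 3, 12), (39, 2, 3, 2), (39, 2, 3, 33), (39, 21, 25, 12), (39, 21, 25, 2), (39, 21, 25, 33), (39, 24, 35, 12), (39, 24, 35, 2), (39, 24, 35, 33), (39, 32, 12, 12), (39, 32, 12, 2), (39, 32, 12, 33)}.
Joining (S ⨝ R) and Q on G yields {(1, 23, 30, 24, 13, 37), (1, 40, 36, 24, 13, 37), (1, 9, 34, 24, 13, 37), (39, 2, 3, 12, 30, 23), (39, 2, 3, 2, 21, 35), (39, 21, 25, 12, 30, 23), (39, 21, 25, 2, 21, 35), (39, 24, 35, 12, 30, 23), (39, 24, 35, 2, 21, 35), (39, 32, 12, 12, 30, 23), (39, 32, 12, 2, 21, 35)}.
π[E, A, F]: project onto (E, A, F) → {(23, 30, 2), (23, 30, 21), (23, 30, 24), (23, 30, 32), (35, 21, 2), (35, 21, 21), (35, 21, 24), (35, 21, 32), (37, 13, 23), (37, 13, 40), (37, 13, 9)}
σ[A != 13]: keep tuples satisfying A != 13 → {(23, 30, 2), (23, 30, 21), (23, 30, 24), (23, 30, 32), (35, 21, 2), (35, 21, 21), (35, 21, 24), (35, 21, 32)}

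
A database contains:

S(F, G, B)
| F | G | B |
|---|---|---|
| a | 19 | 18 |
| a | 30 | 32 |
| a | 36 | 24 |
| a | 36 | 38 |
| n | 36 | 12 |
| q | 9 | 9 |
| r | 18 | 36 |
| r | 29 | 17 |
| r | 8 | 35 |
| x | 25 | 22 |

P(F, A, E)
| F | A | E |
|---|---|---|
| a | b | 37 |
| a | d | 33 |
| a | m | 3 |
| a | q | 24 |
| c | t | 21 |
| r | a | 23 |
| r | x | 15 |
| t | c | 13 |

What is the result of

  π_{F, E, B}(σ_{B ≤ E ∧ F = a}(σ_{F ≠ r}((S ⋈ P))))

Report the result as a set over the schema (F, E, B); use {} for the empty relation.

Natural join on F: {(a, 19, 18, b, 37), (a, 19, 18, d, 33), (a, 19, 18, m, 3), (a, 19, 18, q, 24), (a, 30, 32, b, 37), (a, 30, 32, d, 33), (a, 30, 32, m, 3), (a, 30, 32, q, 24), (a, 36, 24, b, 37), (a, 36, 24, d, 33), (a, 36, 24, m, 3), (a, 36, 24, q, 24), (a, 36, 38, b, 37), (a, 36, 38, d, 33), (a, 36, 38, m, 3), (a, 36, 38, q, 24), (r, 18, 36, a, 23), (r, 18, 36, x, 15), (r, 29, 17, a, 23), (r, 29, 17, x, 15), (r, 8, 35, a, 23), (r, 8, 35, x, 15)}
Apply σ_{F ≠ r}; surviving tuples: {(a, 19, 18, b, 37), (a, 19, 18, d, 33), (a, 19, 18, m, 3), (a, 19, 18, q, 24), (a, 30, 32, b, 37), (a, 30, 32, d, 33), (a, 30, 32, m, 3), (a, 30, 32, q, 24), (a, 36, 24, b, 37), (a, 36, 24, d, 33), (a, 36, 24, m, 3), (a, 36, 24, q, 24), (a, 36, 38, b, 37), (a, 36, 38, d, 33), (a, 36, 38, m, 3), (a, 36, 38, q, 24)}
Apply σ_{B ≤ E ∧ F = a}; surviving tuples: {(a, 19, 18, b, 37), (a, 19, 18, d, 33), (a, 19, 18, q, 24), (a, 30, 32, b, 37), (a, 30, 32, d, 33), (a, 36, 24, b, 37), (a, 36, 24, d, 33), (a, 36, 24, q, 24)}
π[F, E, B]: project onto (F, E, B) → {(a, 24, 18), (a, 24, 24), (a, 33, 18), (a, 33, 24), (a, 33, 32), (a, 37, 18), (a, 37, 24), (a, 37, 32)}

{(a, 24, 18), (a, 24, 24), (a, 33, 18), (a, 33, 24), (a, 33, 32), (a, 37, 18), (a, 37, 24), (a, 37, 32)}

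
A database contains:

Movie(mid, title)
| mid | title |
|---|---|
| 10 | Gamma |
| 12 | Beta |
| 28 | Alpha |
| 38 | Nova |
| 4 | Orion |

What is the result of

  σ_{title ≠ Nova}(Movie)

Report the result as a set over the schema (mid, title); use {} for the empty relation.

{(10, Gamma), (12, Beta), (28, Alpha), (4, Orion)}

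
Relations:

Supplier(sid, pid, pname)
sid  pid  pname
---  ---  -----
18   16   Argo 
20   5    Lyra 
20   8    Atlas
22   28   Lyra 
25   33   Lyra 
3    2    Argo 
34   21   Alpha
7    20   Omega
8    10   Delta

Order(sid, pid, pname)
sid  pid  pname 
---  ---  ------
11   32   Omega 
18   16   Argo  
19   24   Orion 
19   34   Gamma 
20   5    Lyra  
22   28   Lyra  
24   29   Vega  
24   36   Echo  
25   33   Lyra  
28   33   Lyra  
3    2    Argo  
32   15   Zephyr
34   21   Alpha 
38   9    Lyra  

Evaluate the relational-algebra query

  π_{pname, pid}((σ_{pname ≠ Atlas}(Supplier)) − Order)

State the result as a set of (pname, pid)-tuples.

{(Delta, 10), (Omega, 20)}

Selection pname ≠ Atlas: {(18, 16, Argo), (20, 5, Lyra), (22, 28, Lyra), (25, 33, Lyra), (3, 2, Argo), (34, 21, Alpha), (7, 20, Omega), (8, 10, Delta)}
Difference: {(18, 16, Argo), (20, 5, Lyra), (22, 28, Lyra), (25, 33, Lyra), (3, 2, Argo), (34, 21, Alpha), (7, 20, Omega), (8, 10, Delta)} with {(11, 32, Omega), (18, 16, Argo), (19, 24, Orion), (19, 34, Gamma), (20, 5, Lyra), (22, 28, Lyra), (24, 29, Vega), (24, 36, Echo), (25, 33, Lyra), (28, 33, Lyra), (3, 2, Argo), (32, 15, Zephyr), (34, 21, Alpha), (38, 9, Lyra)} → {(7, 20, Omega), (8, 10, Delta)}
Keep only column(s) pname, pid: {(Delta, 10), (Omega, 20)}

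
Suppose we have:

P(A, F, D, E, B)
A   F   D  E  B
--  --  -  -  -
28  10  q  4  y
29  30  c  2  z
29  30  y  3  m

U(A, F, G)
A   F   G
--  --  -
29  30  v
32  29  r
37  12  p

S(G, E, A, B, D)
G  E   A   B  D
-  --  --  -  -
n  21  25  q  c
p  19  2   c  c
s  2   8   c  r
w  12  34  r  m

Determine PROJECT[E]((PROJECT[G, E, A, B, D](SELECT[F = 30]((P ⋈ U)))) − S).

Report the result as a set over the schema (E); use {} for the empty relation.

Natural join on A, F: {(29, 30, c, 2, z, v), (29, 30, y, 3, m, v)}
Selection F = 30: {(29, 30, c, 2, z, v), (29, 30, y, 3, m, v)}
Keep only column(s) G, E, A, B, D: {(v, 2, 29, z, c), (v, 3, 29, m, y)}
Set difference of the two operands is {(v, 2, 29, z, c), (v, 3, 29, m, y)}.
Keep only column(s) E: {2, 3}

{2, 3}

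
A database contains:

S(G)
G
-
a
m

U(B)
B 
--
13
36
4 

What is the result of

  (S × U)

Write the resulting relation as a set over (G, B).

{(a, 13), (a, 36), (a, 4), (m, 13), (m, 36), (m, 4)}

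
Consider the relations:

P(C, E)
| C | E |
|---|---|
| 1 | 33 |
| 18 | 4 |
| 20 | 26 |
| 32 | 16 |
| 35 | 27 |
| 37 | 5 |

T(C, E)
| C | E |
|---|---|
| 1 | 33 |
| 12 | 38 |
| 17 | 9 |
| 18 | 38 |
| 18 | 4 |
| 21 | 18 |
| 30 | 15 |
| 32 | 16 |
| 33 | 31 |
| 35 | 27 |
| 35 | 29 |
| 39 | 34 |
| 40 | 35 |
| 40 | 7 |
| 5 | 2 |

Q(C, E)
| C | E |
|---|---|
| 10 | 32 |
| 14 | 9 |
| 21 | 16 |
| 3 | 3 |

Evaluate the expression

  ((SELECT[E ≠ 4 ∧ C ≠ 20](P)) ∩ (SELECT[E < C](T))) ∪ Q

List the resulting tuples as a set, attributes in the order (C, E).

σ[E ≠ 4 ∧ C ≠ 20]: keep tuples satisfying E ≠ 4 ∧ C ≠ 20 → {(1, 33), (32, 16), (35, 27), (37, 5)}
σ[E < C]: keep tuples satisfying E < C → {(17, 9), (18, 4), (21, 18), (30, 15), (32, 16), (33, 31), (35, 27), (35, 29), (39, 34), (40, 35), (40, 7), (5, 2)}
Set intersection of the two operands is {(32, 16), (35, 27)}.
Set union of the two operands is {(10, 32), (14, 9), (21, 16), (3, 3), (32, 16), (35, 27)}.

{(10, 32), (14, 9), (21, 16), (3, 3), (32, 16), (35, 27)}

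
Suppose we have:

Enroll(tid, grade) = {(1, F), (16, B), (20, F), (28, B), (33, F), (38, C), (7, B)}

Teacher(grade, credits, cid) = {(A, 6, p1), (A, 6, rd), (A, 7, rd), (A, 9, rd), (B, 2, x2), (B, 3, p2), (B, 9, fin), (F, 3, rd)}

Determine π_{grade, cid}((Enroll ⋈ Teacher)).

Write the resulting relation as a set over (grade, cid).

{(B, fin), (B, p2), (B, x2), (F, rd)}

Enroll ⋈ Teacher (natural join on grade): {(1, F, 3, rd), (16, B, 2, x2), (16, B, 3, p2), (16, B, 9, fin), (20, F, 3, rd), (28, B, 2, x2), (28, B, 3, p2), (28, B, 9, fin), (33, F, 3, rd), (7, B, 2, x2), (7, B, 3, p2), (7, B, 9, fin)}
Keep only column(s) grade, cid (8 duplicate(s) eliminated): {(B, fin), (B, p2), (B, x2), (F, rd)}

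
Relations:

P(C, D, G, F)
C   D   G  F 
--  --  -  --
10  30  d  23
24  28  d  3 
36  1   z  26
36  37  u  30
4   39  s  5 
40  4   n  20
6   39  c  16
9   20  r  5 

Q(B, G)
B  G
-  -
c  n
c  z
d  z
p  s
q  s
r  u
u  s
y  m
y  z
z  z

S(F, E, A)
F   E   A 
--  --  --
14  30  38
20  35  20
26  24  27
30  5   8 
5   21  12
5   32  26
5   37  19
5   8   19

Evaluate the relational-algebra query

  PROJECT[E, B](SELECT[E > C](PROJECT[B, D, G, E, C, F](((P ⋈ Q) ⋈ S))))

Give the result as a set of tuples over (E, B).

Natural join on G: {(36, 1, z, 26, c), (36, 1, z, 26, d), (36, 1, z, 26, y), (36, 1, z, 26, z), (36, 37, u, 30, r), (4, 39, s, 5, p), (4, 39, s, 5, q), (4, 39, s, 5, u), (40, 4, n, 20, c)}
Natural join on F: {(36, 1, z, 26, c, 24, 27), (36, 1, z, 26, d, 24, 27), (36, 1, z, 26, y, 24, 27), (36, 1, z, 26, z, 24, 27), (36, 37, u, 30, r, 5, 8), (4, 39, s, 5, p, 21, 12), (4, 39, s, 5, p, 32, 26), (4, 39, s, 5, p, 37, 19), (4, 39, s, 5, p, 8, 19), (4, 39, s, 5, q, 21, 12), (4, 39, s, 5, q, 32, 26), (4, 39, s, 5, q, 37, 19), (4, 39, s, 5, q, 8, 19), (4, 39, s, 5, u, 21, 12), (4, 39, s, 5, u, 32, 26), (4, 39, s, 5, u, 37, 19), (4, 39, s, 5, u, 8, 19), (40, 4, n, 20, c, 35, 20)}
Projecting to B, D, G, E, C, F: {(c, 1, z, 24, 36, 26), (c, 4, n, 35, 40, 20), (d, 1, z, 24, 36, 26), (p, 39, s, 21, 4, 5), (p, 39, s, 32, 4, 5), (p, 39, s, 37, 4, 5), (p, 39, s, 8, 4, 5), (q, 39, s, 21, 4, 5), (q, 39, s, 32, 4, 5), (q, 39, s, 37, 4, 5), (q, 39, s, 8, 4, 5), (r, 37, u, 5, 36, 30), (u, 39, s, 21, 4, 5), (u, 39, s, 32, 4, 5), (u, 39, s, 37, 4, 5), (u, 39, s, 8, 4, 5), (y, 1, z, 24, 36, 26), (z, 1, z, 24, 36, 26)}
Selection E > C: {(p, 39, s, 21, 4, 5), (p, 39, s, 32, 4, 5), (p, 39, s, 37, 4, 5), (p, 39, s, 8, 4, 5), (q, 39, s, 21, 4, 5), (q, 39, s, 32, 4, 5), (q, 39, s, 37, 4, 5), (q, 39, s, 8, 4, 5), (u, 39, s, 21, 4, 5), (u, 39, s, 32, 4, 5), (u, 39, s, 37, 4, 5), (u, 39, s, 8, 4, 5)}
Projecting to E, B: {(21, p), (21, q), (21, u), (32, p), (32, q), (32, u), (37, p), (37, q), (37, u), (8, p), (8, q), (8, u)}

{(21, p), (21, q), (21, u), (32, p), (32, q), (32, u), (37, p), (37, q), (37, u), (8, p), (8, q), (8, u)}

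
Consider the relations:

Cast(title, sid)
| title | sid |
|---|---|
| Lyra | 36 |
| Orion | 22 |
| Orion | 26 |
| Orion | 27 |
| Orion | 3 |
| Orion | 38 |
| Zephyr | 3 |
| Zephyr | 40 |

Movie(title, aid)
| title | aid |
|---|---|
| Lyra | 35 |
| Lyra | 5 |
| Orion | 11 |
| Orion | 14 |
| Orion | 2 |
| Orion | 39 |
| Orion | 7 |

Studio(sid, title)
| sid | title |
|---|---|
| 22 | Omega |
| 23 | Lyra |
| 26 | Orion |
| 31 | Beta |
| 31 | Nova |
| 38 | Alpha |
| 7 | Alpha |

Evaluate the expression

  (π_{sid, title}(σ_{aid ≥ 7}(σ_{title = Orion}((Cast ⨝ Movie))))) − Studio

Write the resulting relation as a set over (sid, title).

{(22, Orion), (27, Orion), (3, Orion), (38, Orion)}

Cast ⋈ Movie (natural join on title): {(Lyra, 36, 35), (Lyra, 36, 5), (Orion, 22, 11), (Orion, 22, 14), (Orion, 22, 2), (Orion, 22, 39), (Orion, 22, 7), (Orion, 26, 11), (Orion, 26, 14), (Orion, 26, 2), (Orion, 26, 39), (Orion, 26, 7), (Orion, 27, 11), (Orion, 27, 14), (Orion, 27, 2), (Orion, 27, 39), (Orion, 27, 7), (Orion, 3, 11), (Orion, 3, 14), (Orion, 3, 2), (Orion, 3, 39), (Orion, 3, 7), (Orion, 38, 11), (Orion, 38, 14), (Orion, 38, 2), (Orion, 38, 39), (Orion, 38, 7)}
Apply σ_{title = Orion}; surviving tuples: {(Orion, 22, 11), (Orion, 22, 14), (Orion, 22, 2), (Orion, 22, 39), (Orion, 22, 7), (Orion, 26, 11), (Orion, 26, 14), (Orion, 26, 2), (Orion, 26, 39), (Orion, 26, 7), (Orion, 27, 11), (Orion, 27, 14), (Orion, 27, 2), (Orion, 27, 39), (Orion, 27, 7), (Orion, 3, 11), (Orion, 3, 14), (Orion, 3, 2), (Orion, 3, 39), (Orion, 3, 7), (Orion, 38, 11), (Orion, 38, 14), (Orion, 38, 2), (Orion, 38, 39), (Orion, 38, 7)}
Apply σ_{aid ≥ 7}; surviving tuples: {(Orion, 22, 11), (Orion, 22, 14), (Orion, 22, 39), (Orion, 22, 7), (Orion, 26, 11), (Orion, 26, 14), (Orion, 26, 39), (Orion, 26, 7), (Orion, 27, 11), (Orion, 27, 14), (Orion, 27, 39), (Orion, 27, 7), (Orion, 3, 11), (Orion, 3, 14), (Orion, 3, 39), (Orion, 3, 7), (Orion, 38, 11), (Orion, 38, 14), (Orion, 38, 39), (Orion, 38, 7)}
π_{sid, title} gives {(22, Orion), (26, Orion), (27, Orion), (3, Orion), (38, Orion)} (15 duplicate(s) eliminated).
Difference: {(22, Orion), (26, Orion), (27, Orion), (3, Orion), (38, Orion)} with {(22, Omega), (23, Lyra), (26, Orion), (31, Beta), (31, Nova), (38, Alpha), (7, Alpha)} → {(22, Orion), (27, Orion), (3, Orion), (38, Orion)}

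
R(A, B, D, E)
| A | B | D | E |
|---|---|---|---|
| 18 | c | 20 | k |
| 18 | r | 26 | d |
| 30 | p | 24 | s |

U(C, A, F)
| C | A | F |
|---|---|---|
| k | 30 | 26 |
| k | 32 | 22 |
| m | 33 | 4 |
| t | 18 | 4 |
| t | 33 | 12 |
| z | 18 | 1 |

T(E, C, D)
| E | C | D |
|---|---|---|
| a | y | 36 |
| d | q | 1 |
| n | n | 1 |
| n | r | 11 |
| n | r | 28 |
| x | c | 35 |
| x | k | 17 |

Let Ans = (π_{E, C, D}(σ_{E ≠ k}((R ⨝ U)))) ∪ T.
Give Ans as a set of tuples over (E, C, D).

{(a, y, 36), (d, q, 1), (d, t, 26), (d, z, 26), (n, n, 1), (n, r, 11), (n, r, 28), (s, k, 24), (x, c, 35), (x, k, 17)}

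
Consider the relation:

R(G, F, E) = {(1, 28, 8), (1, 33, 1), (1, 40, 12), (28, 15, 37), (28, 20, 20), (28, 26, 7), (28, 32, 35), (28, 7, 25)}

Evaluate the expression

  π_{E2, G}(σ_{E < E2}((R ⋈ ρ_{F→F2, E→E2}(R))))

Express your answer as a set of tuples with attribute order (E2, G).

{(12, 1), (20, 28), (25, 28), (35, 28), (37, 28), (8, 1)}

ρ[F→F2, E→E2]: schema becomes (G, F2, E2); tuples unchanged.
Natural join on G: {(1, 28, 8, 28, 8), (1, 28, 8, 33, 1), (1, 28, 8, 40, 12), (1, 33, 1, 28, 8), (1, 33, 1, 33, 1), (1, 33, 1, 40, 12), (1, 40, 12, 28, 8), (1, 40, 12, 33, 1), (1, 40, 12, 40, 12), (28, 15, 37, 15, 37), (28, 15, 37, 20, 20), (28, 15, 37, 26, 7), (28, 15, 37, 32, 35), (28, 15, 37, 7, 25), (28, 20, 20, 15, 37), (28, 20, 20, 20, 20), (28, 20, 20, 26, 7), (28, 20, 20, 32, 35), (28, 20, 20, 7, 25), (28, 26, 7, 15, 37), (28, 26, 7, 20, 20), (28, 26, 7, 26, 7), (28, 26, 7, 32, 35), (28, 26, 7, 7, 25), (28, 32, 35, 15, 37), (28, 32, 35, 20, 20), (28, 32, 35, 26, 7), (28, 32, 35, 32, 35), (28, 32, 35, 7, 25), (28, 7, 25, 15, 37), (28, 7, 25, 20, 20), (28, 7, 25, 26, 7), (28, 7, 25, 32, 35), (28, 7, 25, 7, 25)}
σ[E < E2]: keep tuples satisfying E < E2 → {(1, 28, 8, 40, 12), (1, 33, 1, 28, 8), (1, 33, 1, 40, 12), (28, 20, 20, 15, 37), (28, 20, 20, 32, 35), (28, 20, 20, 7, 25), (28, 26, 7, 15, 37), (28, 26, 7, 20, 20), (28, 26, 7, 32, 35), (28, 26, 7, 7, 25), (28, 32, 35, 15, 37), (28, 7, 25, 15, 37), (28, 7, 25, 32, 35)}
Projecting to E2, G (7 duplicate(s) eliminated): {(12, 1), (20, 28), (25, 28), (35, 28), (37, 28), (8, 1)}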